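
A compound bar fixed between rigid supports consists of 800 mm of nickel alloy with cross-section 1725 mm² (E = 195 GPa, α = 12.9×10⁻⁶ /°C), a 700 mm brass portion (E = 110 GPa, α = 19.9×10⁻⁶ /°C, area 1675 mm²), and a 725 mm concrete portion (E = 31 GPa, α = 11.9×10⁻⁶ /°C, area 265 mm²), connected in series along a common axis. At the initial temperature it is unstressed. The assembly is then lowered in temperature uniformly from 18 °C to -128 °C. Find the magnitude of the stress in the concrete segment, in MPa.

Free thermal contraction of the whole bar: Σ αᵢΔT Lᵢ = 12.9×10⁻⁶×146×800 + 19.9×10⁻⁶×146×700 + 11.9×10⁻⁶×146×725 = 4.8 mm.
The walls prevent any net length change, so an axial force P (same in every segment) develops. Compatibility: P · Σ Lᵢ/(AᵢEᵢ) = δ_free.
Σ Lᵢ/(AᵢEᵢ) = 800/(1725×195×10³) + 700/(1675×110×10³) + 725/(265×31×10³) = 9.443×10⁻⁵ mm/N.
P = 4.8 / 9.443×10⁻⁵ = 50830 N = 50.83 kN, tensile.
σ_{concrete} = P / A = 50830 / 265 = 191.8 MPa.

σ ≈ 192 MPa (tensile)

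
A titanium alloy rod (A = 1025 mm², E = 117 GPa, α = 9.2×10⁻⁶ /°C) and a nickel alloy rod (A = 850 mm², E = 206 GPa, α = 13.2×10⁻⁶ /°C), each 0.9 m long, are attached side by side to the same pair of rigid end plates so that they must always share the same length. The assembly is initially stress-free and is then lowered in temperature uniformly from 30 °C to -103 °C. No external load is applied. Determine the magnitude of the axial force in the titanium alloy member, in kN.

Equilibrium of a rigid end plate with no external load gives equal and opposite internal forces ±P in the two members. Since α_{nickel alloy} > α_{titanium alloy}, cooling drives the nickel alloy into tension and the titanium alloy into compression.
Equating the net (thermal + elastic) strains gives |α₁ − α₂|·ΔT = P·[1/(A₁E₁) + 1/(A₂E₂)].
|α₁ − α₂|·ΔT = 4×10⁻⁶ × 133 = 0.000532.
1/(A₁E₁) + 1/(A₂E₂) = 1/(1025×117×10³) + 1/(850×206×10³) = 1.405×10⁻⁸ N⁻¹.
So P = 0.000532 / 1.405×10⁻⁸ = 37.87 kN.

P ≈ 37.9 kN (compressive in the titanium alloy)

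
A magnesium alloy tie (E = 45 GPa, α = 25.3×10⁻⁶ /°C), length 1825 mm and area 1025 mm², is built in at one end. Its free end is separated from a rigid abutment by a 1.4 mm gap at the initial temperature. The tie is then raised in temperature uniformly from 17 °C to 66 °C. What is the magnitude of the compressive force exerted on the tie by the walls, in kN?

Free thermal elongation = αΔT L = 25.3×10⁻⁶ × 49 × 1825 = 2.262 mm.
After closing the 1.4 mm clearance, 2.262 − 1.4 = 0.8625 mm of expansion remains to be suppressed by the wall.
That suppressed elongation corresponds to σ = E·Δ/L = 45×10³ × 0.8625/1825 = 21.27 MPa.
P = σA = 21.27 × 1025 = 21.8 kN.

P ≈ 21.8 kN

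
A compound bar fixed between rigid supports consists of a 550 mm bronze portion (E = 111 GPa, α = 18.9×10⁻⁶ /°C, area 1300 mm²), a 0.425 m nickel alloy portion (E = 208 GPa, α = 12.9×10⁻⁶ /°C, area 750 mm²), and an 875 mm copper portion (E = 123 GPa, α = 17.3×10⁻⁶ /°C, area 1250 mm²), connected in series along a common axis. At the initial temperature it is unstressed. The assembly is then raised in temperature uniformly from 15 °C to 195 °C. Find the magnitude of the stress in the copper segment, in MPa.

σ ≈ 365 MPa (compressive)

If the supports were absent, the total length change would be Σ αᵢΔT Lᵢ = 18.9×10⁻⁶×180×550 + 12.9×10⁻⁶×180×425 + 17.3×10⁻⁶×180×875 = 5.583 mm.
Since the ends are fixed, an axial force P builds up, equal in every segment, with P · Σ Lᵢ/(AᵢEᵢ) = δ_free.
Σ Lᵢ/(AᵢEᵢ) = 550/(1300×111×10³) + 425/(750×208×10³) + 875/(1250×123×10³) = 1.223×10⁻⁵ mm/N.
So P = 5.583 / 1.223×10⁻⁵ = 456.6 kN, compressive.
σ_{copper} = P / A = 456600 / 1250 = 365.3 MPa.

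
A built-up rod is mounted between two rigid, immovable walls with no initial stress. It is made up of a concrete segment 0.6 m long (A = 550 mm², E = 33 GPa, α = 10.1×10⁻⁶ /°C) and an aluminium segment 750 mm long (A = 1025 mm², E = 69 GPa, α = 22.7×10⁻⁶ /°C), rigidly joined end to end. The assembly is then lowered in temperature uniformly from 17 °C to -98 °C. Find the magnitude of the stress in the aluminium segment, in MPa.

σ ≈ 59.3 MPa (tensile)

With the walls removed the bar would change length by δ_free = Σ αᵢΔT Lᵢ = 10.1×10⁻⁶×115×600 + 22.7×10⁻⁶×115×750 = 2.655 mm.
The rigid supports impose zero overall length change; the single axial force P common to all segments must satisfy P Σ Lᵢ/(AᵢEᵢ) = δ_free.
The series flexibility is Σ Lᵢ/(AᵢEᵢ) = 600/(550×33×10³) + 750/(1025×69×10³) = 4.366×10⁻⁵ mm/N.
P = 2.655 / 4.366×10⁻⁵ = 60800 N = 60.8 kN, tensile.
σ_{aluminium} = P / A = 60800 / 1025 = 59.32 MPa.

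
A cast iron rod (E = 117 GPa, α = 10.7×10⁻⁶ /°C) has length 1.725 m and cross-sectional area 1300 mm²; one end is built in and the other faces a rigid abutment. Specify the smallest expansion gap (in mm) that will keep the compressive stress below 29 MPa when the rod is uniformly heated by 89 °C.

Free expansion if unrestrained: δ_free = αΔT L = 10.7×10⁻⁶ × 89 × 1725 = 1.643 mm.
At the allowable stress the elastic shortening the wall may impose is σL/E = 29 × 1725 / (117×10³) = 0.4276 mm.
So the gap has to take up the difference, g_min = δ_free − σL/E = 1.643 − 0.4276 = 1.215 mm.

g ≈ 1.22 mm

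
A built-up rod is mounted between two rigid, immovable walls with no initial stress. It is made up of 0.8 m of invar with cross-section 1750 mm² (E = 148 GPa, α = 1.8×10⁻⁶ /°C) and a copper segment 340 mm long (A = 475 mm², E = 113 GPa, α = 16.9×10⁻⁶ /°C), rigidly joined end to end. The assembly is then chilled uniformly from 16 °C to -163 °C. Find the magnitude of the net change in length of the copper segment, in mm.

With the walls removed the bar would change length by δ_free = Σ αᵢΔT Lᵢ = 1.8×10⁻⁶×179×800 + 16.9×10⁻⁶×179×340 = 1.286 mm.
The rigid supports impose zero overall length change; the single axial force P common to all segments must satisfy P Σ Lᵢ/(AᵢEᵢ) = δ_free.
Σ Lᵢ/(AᵢEᵢ) = 800/(1750×148×10³) + 340/(475×113×10³) = 9.423×10⁻⁶ mm/N.
So P = 1.286 / 9.423×10⁻⁶ = 136.5 kN, tensile.
For the copper segment, free thermal change = 16.9×10⁻⁶×179×340 = 1.029 mm and elastic change from P = 136500×340/(475×113×10³) = 0.8647 mm; these oppose, so the net change is 0.164 mm (segment shortens).

|ΔL| ≈ 0.164 mm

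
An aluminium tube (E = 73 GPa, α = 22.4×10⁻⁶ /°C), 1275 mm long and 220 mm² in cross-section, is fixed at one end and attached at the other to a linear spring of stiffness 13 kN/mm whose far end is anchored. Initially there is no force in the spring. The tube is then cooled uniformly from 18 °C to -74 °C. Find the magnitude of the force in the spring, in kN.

Free thermal contraction: δ_free = αΔT L = 22.4×10⁻⁶ × 92 × 1275 = 2.628 mm.
Let P be the tensile force in the spring. The tube extends elastically by PL/(AE) and the spring stretches by P/k; together these equal δ_free.
P [ L/(AE) + 1/k ] = δ_free → P [ 1275/(220×73×10³) + 1/(13×10³) ] = 2.628.
P = 2.628 / 0.0001563 = 16810 N.

P ≈ 16.8 kN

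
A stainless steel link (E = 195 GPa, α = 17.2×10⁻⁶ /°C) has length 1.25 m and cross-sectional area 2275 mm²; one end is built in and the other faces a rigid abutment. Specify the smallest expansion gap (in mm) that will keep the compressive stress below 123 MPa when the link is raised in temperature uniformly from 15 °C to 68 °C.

g ≈ 0.351 mm

With no wall the link would lengthen by αΔT L = 17.2×10⁻⁶ × 53 × 1250 = 1.139 mm.
A stress of 123 MPa corresponds to the wall pushing the link back by σL/E = 123×1250/(195×10³) = 0.7885 mm.
So the gap has to take up the difference, g_min = δ_free − σL/E = 1.139 − 0.7885 = 0.351 mm.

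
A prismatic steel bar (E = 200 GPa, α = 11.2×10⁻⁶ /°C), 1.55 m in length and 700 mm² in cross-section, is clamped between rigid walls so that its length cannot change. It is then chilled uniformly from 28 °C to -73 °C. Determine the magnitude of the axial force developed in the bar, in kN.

P ≈ 158 kN (tensile)

The ends cannot move, so σ = EαΔT = 200×10³ × 11.2×10⁻⁶ × 101 = 226.2 MPa.
Then P = σA = 226.2 × 700 mm² = 158.4 kN, tensile.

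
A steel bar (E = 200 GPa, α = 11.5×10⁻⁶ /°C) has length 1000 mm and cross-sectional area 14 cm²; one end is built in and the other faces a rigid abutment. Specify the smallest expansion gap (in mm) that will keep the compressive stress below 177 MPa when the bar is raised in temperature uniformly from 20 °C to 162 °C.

g ≈ 0.748 mm

Free expansion if unrestrained: δ_free = αΔT L = 11.5×10⁻⁶ × 142 × 1000 = 1.633 mm.
At the allowable stress the elastic shortening the wall may impose is σL/E = 177 × 1000 / (200×10³) = 0.885 mm.
The gap must absorb the remainder: g_min = 1.633 − 0.885 = 0.748 mm.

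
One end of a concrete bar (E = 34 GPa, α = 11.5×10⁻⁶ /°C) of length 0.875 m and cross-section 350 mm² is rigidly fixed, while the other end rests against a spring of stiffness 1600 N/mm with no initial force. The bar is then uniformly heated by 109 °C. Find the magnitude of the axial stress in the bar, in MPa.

Free thermal expansion: δ_free = αΔT L = 11.5×10⁻⁶ × 109 × 875 = 1.097 mm.
With a force P in the spring, the elastic change of the bar is PL/(AE) and that of the spring is P/k; compatibility requires their sum to equal δ_free.
So P = δ_free / [L/(AE) + 1/k] = 1.097 / [ 875/(350×34×10³) + 1/(1600) ].
P = 1.097 / 0.0006985 = 1570 N.
σ = P/A = 1570/350 = 4.486 MPa.

σ ≈ 4.49 MPa (compressive)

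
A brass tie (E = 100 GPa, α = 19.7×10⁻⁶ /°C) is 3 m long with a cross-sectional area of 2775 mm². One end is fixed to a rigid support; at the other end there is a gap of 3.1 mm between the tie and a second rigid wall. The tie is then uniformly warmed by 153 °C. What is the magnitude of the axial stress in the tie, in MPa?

Free thermal elongation = αΔT L = 19.7×10⁻⁶ × 153 × 3000 = 9.042 mm.
The gap closes (δ_free > 3.1 mm) and the wall then resists a further 9.042 − 3.1 = 5.942 mm of expansion.
So σ = E(δ_free − g)/L = 100×10³ × 5.942/3000 = 198.1 MPa.

σ ≈ 198 MPa (compressive)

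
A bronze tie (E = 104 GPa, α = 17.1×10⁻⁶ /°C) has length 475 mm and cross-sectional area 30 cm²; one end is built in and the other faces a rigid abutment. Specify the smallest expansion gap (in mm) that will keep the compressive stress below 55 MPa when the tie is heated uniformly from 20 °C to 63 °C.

Free expansion if unrestrained: δ_free = αΔT L = 17.1×10⁻⁶ × 43 × 475 = 0.3493 mm.
A stress of 55 MPa corresponds to the wall pushing the tie back by σL/E = 55×475/(104×10³) = 0.2512 mm.
The gap must absorb the remainder: g_min = 0.3493 − 0.2512 = 0.09807 mm.

g ≈ 0.0981 mm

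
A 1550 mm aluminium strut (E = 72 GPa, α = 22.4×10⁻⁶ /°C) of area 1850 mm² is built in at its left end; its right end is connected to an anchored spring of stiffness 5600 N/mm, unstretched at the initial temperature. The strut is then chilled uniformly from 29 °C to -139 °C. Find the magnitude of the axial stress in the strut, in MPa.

If the spring were absent the strut would shorten by αΔT L = 22.4×10⁻⁶ × 168 × 1550 = 5.833 mm.
Let P be the tensile force in the spring. The strut extends elastically by PL/(AE) and the spring stretches by P/k; together these equal δ_free.
P [ L/(AE) + 1/k ] = δ_free → P [ 1550/(1850×72×10³) + 1/(5600) ] = 5.833.
P = 5.833 / 0.0001902 = 30670 N.
σ = P/A = 30670/1850 = 16.58 MPa.

σ ≈ 16.6 MPa (tensile)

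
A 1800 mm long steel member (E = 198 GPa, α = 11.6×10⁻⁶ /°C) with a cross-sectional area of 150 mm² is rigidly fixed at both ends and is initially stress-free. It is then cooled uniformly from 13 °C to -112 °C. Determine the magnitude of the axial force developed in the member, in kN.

P ≈ 43.1 kN (tensile)

The ends cannot move, so σ = EαΔT = 198×10³ × 11.6×10⁻⁶ × 125 = 287.1 MPa.
Then P = σA = 287.1 × 150 mm² = 43.06 kN, tensile.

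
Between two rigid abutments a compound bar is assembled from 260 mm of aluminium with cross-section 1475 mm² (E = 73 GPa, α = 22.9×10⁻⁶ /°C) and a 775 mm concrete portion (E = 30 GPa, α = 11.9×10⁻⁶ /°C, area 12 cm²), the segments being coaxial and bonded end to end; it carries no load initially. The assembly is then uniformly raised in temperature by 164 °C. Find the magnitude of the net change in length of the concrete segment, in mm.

|ΔL| ≈ 0.725 mm

If the supports were absent, the total length change would be Σ αᵢΔT Lᵢ = 22.9×10⁻⁶×164×260 + 11.9×10⁻⁶×164×775 = 2.489 mm.
Since the ends are fixed, an axial force P builds up, equal in every segment, with P · Σ Lᵢ/(AᵢEᵢ) = δ_free.
The series flexibility is Σ Lᵢ/(AᵢEᵢ) = 260/(1475×73×10³) + 775/(1200×30×10³) = 2.394×10⁻⁵ mm/N.
So P = 2.489 / 2.394×10⁻⁵ = 104 kN, compressive.
For the concrete segment, free thermal change = 11.9×10⁻⁶×164×775 = 1.512 mm and elastic change from P = 104000×775/(1200×30×10³) = 2.238 mm; these oppose, so the net change is 0.725 mm (segment shortens).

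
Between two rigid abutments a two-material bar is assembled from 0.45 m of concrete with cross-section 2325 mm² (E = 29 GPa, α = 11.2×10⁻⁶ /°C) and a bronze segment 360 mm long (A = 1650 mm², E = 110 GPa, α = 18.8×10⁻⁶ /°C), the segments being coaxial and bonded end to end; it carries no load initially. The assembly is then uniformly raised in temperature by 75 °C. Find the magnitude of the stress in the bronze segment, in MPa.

With the walls removed the bar would change length by δ_free = Σ αᵢΔT Lᵢ = 11.2×10⁻⁶×75×450 + 18.8×10⁻⁶×75×360 = 0.8856 mm.
Since the ends are fixed, an axial force P builds up, equal in every segment, with P · Σ Lᵢ/(AᵢEᵢ) = δ_free.
The series flexibility is Σ Lᵢ/(AᵢEᵢ) = 450/(2325×29×10³) + 360/(1650×110×10³) = 8.658×10⁻⁶ mm/N.
Hence P = δ_free / Σ(L/AE) = 0.8856/8.658×10⁻⁶ = 102.3 kN (compressive).
σ_{bronze} = P / A = 102300 / 1650 = 62 MPa.

σ ≈ 62 MPa (compressive)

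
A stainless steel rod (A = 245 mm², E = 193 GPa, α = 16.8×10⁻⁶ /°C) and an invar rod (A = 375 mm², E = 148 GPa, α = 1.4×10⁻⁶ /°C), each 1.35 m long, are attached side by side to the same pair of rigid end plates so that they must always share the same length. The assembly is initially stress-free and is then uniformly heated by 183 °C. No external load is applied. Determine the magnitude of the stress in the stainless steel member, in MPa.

The stainless steel has the larger α, so on heating it would change length more than the invar if both were free. The rigid plates force a common final length, so the stainless steel is put into compression and the invar into tension, with equal and opposite forces P (no external load).
Setting the final lengths equal and cancelling L: (α₁ − α₂)ΔT = P/(A₁E₁) + P/(A₂E₂).
|α₁ − α₂|·ΔT = 15.4×10⁻⁶ × 183 = 0.002818.
1/(A₁E₁) + 1/(A₂E₂) = 1/(245×193×10³) + 1/(375×148×10³) = 3.917×10⁻⁸ N⁻¹.
So P = 0.002818 / 3.917×10⁻⁸ = 71.95 kN.
σ_{stainless steel} = P/A₁ = 71950/245 = 293.7 MPa, compressive.

σ ≈ 294 MPa (compressive)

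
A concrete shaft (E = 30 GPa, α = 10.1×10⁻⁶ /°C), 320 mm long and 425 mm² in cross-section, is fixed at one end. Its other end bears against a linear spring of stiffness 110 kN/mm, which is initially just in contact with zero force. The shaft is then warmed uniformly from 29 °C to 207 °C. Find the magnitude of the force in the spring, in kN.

P ≈ 16.8 kN

If the spring were absent the shaft would lengthen by αΔT L = 10.1×10⁻⁶ × 178 × 320 = 0.5753 mm.
With a force P in the spring, the elastic change of the shaft is PL/(AE) and that of the spring is P/k; compatibility requires their sum to equal δ_free.
So P = δ_free / [L/(AE) + 1/k] = 0.5753 / [ 320/(425×30×10³) + 1/(110×10³) ].
P = 0.5753 / 3.419×10⁻⁵ = 16830 N.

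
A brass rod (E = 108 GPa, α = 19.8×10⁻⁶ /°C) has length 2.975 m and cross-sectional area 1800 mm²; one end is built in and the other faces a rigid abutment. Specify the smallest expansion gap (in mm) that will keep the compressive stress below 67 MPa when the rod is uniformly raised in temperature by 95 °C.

g ≈ 3.75 mm

With no wall the rod would lengthen by αΔT L = 19.8×10⁻⁶ × 95 × 2975 = 5.596 mm.
A stress of 67 MPa corresponds to the wall pushing the rod back by σL/E = 67×2975/(108×10³) = 1.846 mm.
So the gap has to take up the difference, g_min = δ_free − σL/E = 5.596 − 1.846 = 3.75 mm.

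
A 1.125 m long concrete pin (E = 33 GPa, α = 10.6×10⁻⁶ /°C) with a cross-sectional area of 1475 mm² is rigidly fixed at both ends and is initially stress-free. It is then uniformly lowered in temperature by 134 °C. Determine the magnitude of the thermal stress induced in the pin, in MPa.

σ ≈ 46.9 MPa (tensile)

Because both ends are immovable the net strain is zero, and the suppressed thermal strain is αΔT = 10.6×10⁻⁶ × 134 = 1420.4×10⁻⁶.
The stress required to suppress this strain is σ = Eε = 33×10³ × 1420.4×10⁻⁶ = 46.87 MPa, tensile since the pin is trying to contract.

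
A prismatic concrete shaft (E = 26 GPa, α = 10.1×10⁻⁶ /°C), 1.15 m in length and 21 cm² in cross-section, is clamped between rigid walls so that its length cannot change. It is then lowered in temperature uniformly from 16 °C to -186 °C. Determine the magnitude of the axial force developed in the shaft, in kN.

With zero net strain, σ = E·αΔT = 26 GPa × 10.1×10⁻⁶ × 202 = 53.05 MPa.
Then P = σA = 53.05 × 2100 mm² = 111.4 kN, tensile.

P ≈ 111 kN (tensile)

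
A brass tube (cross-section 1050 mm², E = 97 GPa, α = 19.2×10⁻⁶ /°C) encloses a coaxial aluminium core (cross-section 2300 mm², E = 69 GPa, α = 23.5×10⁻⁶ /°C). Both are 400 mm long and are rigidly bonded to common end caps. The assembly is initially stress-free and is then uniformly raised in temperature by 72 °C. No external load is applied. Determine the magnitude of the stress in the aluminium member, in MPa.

Both members must finish at the same length. With the larger α, the aluminium tends to over-expand; the plates restrain it, putting the aluminium in compression and the brass in tension. With no external load the two internal forces are equal and opposite, magnitude P.
Compatibility of the two members (thermal + elastic change equal): (α₁ − α₂)ΔT = P·[1/(A₁E₁) + 1/(A₂E₂)].
|α₁ − α₂|·ΔT = 4.3×10⁻⁶ × 72 = 0.0003096.
1/(A₁E₁) + 1/(A₂E₂) = 1/(1050×97×10³) + 1/(2300×69×10³) = 1.612×10⁻⁸ N⁻¹.
So P = 0.0003096 / 1.612×10⁻⁸ = 19.21 kN.
σ_{aluminium} = P/A₂ = 19210/2300 = 8.351 MPa, compressive.

σ ≈ 8.35 MPa (compressive)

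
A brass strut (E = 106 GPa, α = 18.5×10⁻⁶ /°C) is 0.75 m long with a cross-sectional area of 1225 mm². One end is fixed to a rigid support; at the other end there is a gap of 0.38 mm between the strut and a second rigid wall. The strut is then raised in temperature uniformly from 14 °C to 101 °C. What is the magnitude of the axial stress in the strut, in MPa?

If the wall were absent the strut would grow by αΔT L = 18.5×10⁻⁶ × 87 × 750 = 1.207 mm.
After closing the 0.38 mm clearance, 1.207 − 0.38 = 0.8271 mm of expansion remains to be suppressed by the wall.
Compatibility: PL/(AE) = 0.8271 mm, so σ = P/A = E × (0.8271/750) = 116.9 MPa.

σ ≈ 117 MPa (compressive)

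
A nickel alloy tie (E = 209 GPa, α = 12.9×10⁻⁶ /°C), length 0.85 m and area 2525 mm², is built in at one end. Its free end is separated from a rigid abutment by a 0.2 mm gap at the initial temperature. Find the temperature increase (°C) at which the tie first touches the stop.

ΔT ≈ 18.2 °C

The gap closes when αΔT L = 0.2 mm, since the tie is still unstressed at that instant.
So ΔT = g/(αL) = 0.2/(12.9×10⁻⁶ × 850) = 18.24 °C.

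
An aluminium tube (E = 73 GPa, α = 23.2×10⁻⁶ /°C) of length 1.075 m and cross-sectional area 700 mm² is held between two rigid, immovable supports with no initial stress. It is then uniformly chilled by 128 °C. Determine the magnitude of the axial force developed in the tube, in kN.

Full restraint means ε = 0, so the stress is σ = EαΔT = 73×10³ × 23.2×10⁻⁶ × 128 = 216.8 MPa.
Axial force P = σA = 216.8 × 700 = 151700 N = 151.7 kN, tensile.

P ≈ 152 kN (tensile)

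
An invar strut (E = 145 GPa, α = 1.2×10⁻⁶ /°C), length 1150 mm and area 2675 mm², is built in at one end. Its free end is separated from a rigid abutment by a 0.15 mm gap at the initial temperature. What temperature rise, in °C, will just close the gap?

ΔT ≈ 109 °C

Contact occurs when the free expansion equals the gap: αΔT L = 0.15 mm.
So ΔT = g/(αL) = 0.15/(1.2×10⁻⁶ × 1150) = 108.7 °C.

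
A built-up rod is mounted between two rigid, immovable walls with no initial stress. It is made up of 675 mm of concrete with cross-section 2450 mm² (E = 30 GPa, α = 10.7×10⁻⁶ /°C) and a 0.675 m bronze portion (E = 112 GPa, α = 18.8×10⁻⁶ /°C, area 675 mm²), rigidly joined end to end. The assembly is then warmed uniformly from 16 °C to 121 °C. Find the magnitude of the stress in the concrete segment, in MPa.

If the supports were absent, the total length change would be Σ αᵢΔT Lᵢ = 10.7×10⁻⁶×105×675 + 18.8×10⁻⁶×105×675 = 2.091 mm.
The walls prevent any net length change, so an axial force P (same in every segment) develops. Compatibility: P · Σ Lᵢ/(AᵢEᵢ) = δ_free.
Σ Lᵢ/(AᵢEᵢ) = 675/(2450×30×10³) + 675/(675×112×10³) = 1.811×10⁻⁵ mm/N.
P = 2.091 / 1.811×10⁻⁵ = 115400 N = 115.4 kN, compressive.
σ_{concrete} = P / A = 115400 / 2450 = 47.12 MPa.

σ ≈ 47.1 MPa (compressive)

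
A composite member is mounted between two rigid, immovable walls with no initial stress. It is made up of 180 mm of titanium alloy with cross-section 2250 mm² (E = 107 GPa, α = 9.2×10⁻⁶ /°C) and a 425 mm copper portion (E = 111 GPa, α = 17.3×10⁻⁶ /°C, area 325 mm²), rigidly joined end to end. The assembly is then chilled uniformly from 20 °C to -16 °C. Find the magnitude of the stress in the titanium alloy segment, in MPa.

If the supports were absent, the total length change would be Σ αᵢΔT Lᵢ = 9.2×10⁻⁶×36×180 + 17.3×10⁻⁶×36×425 = 0.3243 mm.
The rigid supports impose zero overall length change; the single axial force P common to all segments must satisfy P Σ Lᵢ/(AᵢEᵢ) = δ_free.
The series flexibility is Σ Lᵢ/(AᵢEᵢ) = 180/(2250×107×10³) + 425/(325×111×10³) = 1.253×10⁻⁵ mm/N.
So P = 0.3243 / 1.253×10⁻⁵ = 25.89 kN, tensile.
σ_{titanium alloy} = P / A = 25890 / 2250 = 11.5 MPa.

σ ≈ 11.5 MPa (tensile)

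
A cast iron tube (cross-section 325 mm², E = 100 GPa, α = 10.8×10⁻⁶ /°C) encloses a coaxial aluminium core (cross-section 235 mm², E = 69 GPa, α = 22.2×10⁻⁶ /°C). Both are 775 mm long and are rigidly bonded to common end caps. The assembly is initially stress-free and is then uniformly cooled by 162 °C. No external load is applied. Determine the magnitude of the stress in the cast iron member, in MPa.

σ ≈ 61.5 MPa (compressive)

Equilibrium of a rigid end plate with no external load gives equal and opposite internal forces ±P in the two members. Since α_{aluminium} > α_{cast iron}, cooling drives the aluminium into tension and the cast iron into compression.
Setting the final lengths equal and cancelling L: (α₁ − α₂)ΔT = P/(A₁E₁) + P/(A₂E₂).
|α₁ − α₂|·ΔT = 11.4×10⁻⁶ × 162 = 0.001847.
1/(A₁E₁) + 1/(A₂E₂) = 1/(325×100×10³) + 1/(235×69×10³) = 9.244×10⁻⁸ N⁻¹.
P = 0.001847 / 9.244×10⁻⁸ = 19980 N = 19.98 kN.
σ_{cast iron} = P/A₁ = 19980/325 = 61.47 MPa, compressive.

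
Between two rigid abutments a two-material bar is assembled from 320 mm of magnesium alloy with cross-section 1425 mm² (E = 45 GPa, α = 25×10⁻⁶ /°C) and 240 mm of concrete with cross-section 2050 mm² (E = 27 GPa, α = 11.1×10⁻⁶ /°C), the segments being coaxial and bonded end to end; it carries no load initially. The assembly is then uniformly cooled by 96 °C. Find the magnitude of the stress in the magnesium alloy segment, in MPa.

σ ≈ 77 MPa (tensile)

Free thermal contraction of the whole bar: Σ αᵢΔT Lᵢ = 25×10⁻⁶×96×320 + 11.1×10⁻⁶×96×240 = 1.024 mm.
Since the ends are fixed, an axial force P builds up, equal in every segment, with P · Σ Lᵢ/(AᵢEᵢ) = δ_free.
The series flexibility is Σ Lᵢ/(AᵢEᵢ) = 320/(1425×45×10³) + 240/(2050×27×10³) = 9.326×10⁻⁶ mm/N.
P = 1.024 / 9.326×10⁻⁶ = 109800 N = 109.8 kN, tensile.
σ_{magnesium alloy} = P / A = 109800 / 1425 = 77.03 MPa.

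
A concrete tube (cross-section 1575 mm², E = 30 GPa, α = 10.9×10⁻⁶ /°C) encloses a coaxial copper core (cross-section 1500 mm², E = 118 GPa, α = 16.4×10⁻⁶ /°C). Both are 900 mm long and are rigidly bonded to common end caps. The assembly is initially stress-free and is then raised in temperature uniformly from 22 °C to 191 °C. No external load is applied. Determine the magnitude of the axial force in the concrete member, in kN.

Equilibrium of a rigid end plate with no external load gives equal and opposite internal forces ±P in the two members. Since α_{copper} > α_{concrete}, heating drives the copper into compression and the concrete into tension.
Setting the final lengths equal and cancelling L: (α₁ − α₂)ΔT = P/(A₁E₁) + P/(A₂E₂).
|α₁ − α₂|·ΔT = 5.5×10⁻⁶ × 169 = 0.0009295.
1/(A₁E₁) + 1/(A₂E₂) = 1/(1575×30×10³) + 1/(1500×118×10³) = 2.681×10⁻⁸ N⁻¹.
P = 0.0009295 / 2.681×10⁻⁸ = 34670 N = 34.67 kN.

P ≈ 34.7 kN (tensile in the concrete)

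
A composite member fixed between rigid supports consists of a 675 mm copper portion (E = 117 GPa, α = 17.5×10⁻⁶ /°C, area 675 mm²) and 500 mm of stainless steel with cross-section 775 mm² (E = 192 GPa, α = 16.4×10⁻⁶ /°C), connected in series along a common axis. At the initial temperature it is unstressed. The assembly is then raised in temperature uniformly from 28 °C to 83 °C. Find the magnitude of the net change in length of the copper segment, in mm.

Free thermal expansion of the whole bar: Σ αᵢΔT Lᵢ = 17.5×10⁻⁶×55×675 + 16.4×10⁻⁶×55×500 = 1.101 mm.
Since the ends are fixed, an axial force P builds up, equal in every segment, with P · Σ Lᵢ/(AᵢEᵢ) = δ_free.
Σ Lᵢ/(AᵢEᵢ) = 675/(675×117×10³) + 500/(775×192×10³) = 1.191×10⁻⁵ mm/N.
So P = 1.101 / 1.191×10⁻⁵ = 92.44 kN, compressive.
For the copper segment, free thermal change = 17.5×10⁻⁶×55×675 = 0.6497 mm and elastic change from P = 92440×675/(675×117×10³) = 0.7901 mm; these oppose, so the net change is 0.14 mm (segment shortens).

|ΔL| ≈ 0.14 mm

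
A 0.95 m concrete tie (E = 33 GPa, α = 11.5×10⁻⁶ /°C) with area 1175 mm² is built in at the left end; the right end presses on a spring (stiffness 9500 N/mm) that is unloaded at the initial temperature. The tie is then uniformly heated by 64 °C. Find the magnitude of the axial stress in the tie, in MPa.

σ ≈ 4.59 MPa (compressive)

The unrestrained thermal change is αΔT L = 11.5×10⁻⁶ × 64 × 950 = 0.6992 mm.
With a force P in the spring, the elastic change of the tie is PL/(AE) and that of the spring is P/k; compatibility requires their sum to equal δ_free.
P [ L/(AE) + 1/k ] = δ_free → P [ 950/(1175×33×10³) + 1/(9500) ] = 0.6992.
P = 0.6992 / 0.0001298 = 5388 N.
σ = P/A = 5388/1175 = 4.586 MPa.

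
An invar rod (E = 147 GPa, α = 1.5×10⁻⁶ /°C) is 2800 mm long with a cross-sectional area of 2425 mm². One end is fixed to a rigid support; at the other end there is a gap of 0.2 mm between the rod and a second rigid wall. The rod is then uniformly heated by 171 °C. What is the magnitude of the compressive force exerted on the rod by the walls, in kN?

Free thermal elongation = αΔT L = 1.5×10⁻⁶ × 171 × 2800 = 0.7182 mm.
This exceeds the 0.2 mm gap, so the wall pushes back. The portion of expansion that must be recovered elastically is δ_free − gap = 0.7182 − 0.2 = 0.5182 mm.
Compatibility: PL/(AE) = 0.5182 mm, so σ = P/A = E × (0.5182/2800) = 27.21 MPa.
Force on the wall = σA = 27.21 × 2425 mm² = 65.97 kN.

P ≈ 66 kN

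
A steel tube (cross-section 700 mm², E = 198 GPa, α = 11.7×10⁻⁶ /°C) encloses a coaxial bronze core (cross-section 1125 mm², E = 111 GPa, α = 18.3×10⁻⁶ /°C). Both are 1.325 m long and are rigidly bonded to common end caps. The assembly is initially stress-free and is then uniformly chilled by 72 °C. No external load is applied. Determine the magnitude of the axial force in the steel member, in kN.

P ≈ 31.2 kN (compressive in the steel)

The bronze has the larger α, so on cooling it would change length more than the steel if both were free. The rigid plates force a common final length, so the bronze is put into tension and the steel into compression, with equal and opposite forces P (no external load).
Compatibility of the two members (thermal + elastic change equal): (α₁ − α₂)ΔT = P·[1/(A₁E₁) + 1/(A₂E₂)].
|α₁ − α₂|·ΔT = 6.6×10⁻⁶ × 72 = 0.0004752.
1/(A₁E₁) + 1/(A₂E₂) = 1/(700×198×10³) + 1/(1125×111×10³) = 1.522×10⁻⁸ N⁻¹.
P = 0.0004752 / 1.522×10⁻⁸ = 31220 N = 31.22 kN.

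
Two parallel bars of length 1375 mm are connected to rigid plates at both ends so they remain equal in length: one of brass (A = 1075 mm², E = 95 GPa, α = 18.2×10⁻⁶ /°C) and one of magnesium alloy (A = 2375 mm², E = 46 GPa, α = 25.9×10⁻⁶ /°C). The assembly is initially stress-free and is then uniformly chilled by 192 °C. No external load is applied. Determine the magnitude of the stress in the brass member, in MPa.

Both members must finish at the same length. With the larger α, the magnesium alloy tends to over-contract; the plates restrain it, putting the magnesium alloy in tension and the brass in compression. With no external load the two internal forces are equal and opposite, magnitude P.
Equating the net (thermal + elastic) strains gives |α₁ − α₂|·ΔT = P·[1/(A₁E₁) + 1/(A₂E₂)].
|α₁ − α₂|·ΔT = 7.7×10⁻⁶ × 192 = 0.001478.
1/(A₁E₁) + 1/(A₂E₂) = 1/(1075×95×10³) + 1/(2375×46×10³) = 1.895×10⁻⁸ N⁻¹.
P = 0.001478 / 1.895×10⁻⁸ = 78040 N = 78.04 kN.
σ_{brass} = P/A₁ = 78040/1075 = 72.59 MPa, compressive.

σ ≈ 72.6 MPa (compressive)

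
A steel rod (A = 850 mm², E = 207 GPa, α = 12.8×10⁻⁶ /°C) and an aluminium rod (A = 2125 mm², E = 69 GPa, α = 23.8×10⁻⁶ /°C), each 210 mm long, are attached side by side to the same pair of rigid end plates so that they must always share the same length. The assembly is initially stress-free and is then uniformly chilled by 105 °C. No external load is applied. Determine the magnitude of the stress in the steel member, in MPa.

σ ≈ 109 MPa (compressive)

The aluminium has the larger α, so on cooling it would change length more than the steel if both were free. The rigid plates force a common final length, so the aluminium is put into tension and the steel into compression, with equal and opposite forces P (no external load).
Equating the net (thermal + elastic) strains gives |α₁ − α₂|·ΔT = P·[1/(A₁E₁) + 1/(A₂E₂)].
|α₁ − α₂|·ΔT = 11×10⁻⁶ × 105 = 0.001155.
1/(A₁E₁) + 1/(A₂E₂) = 1/(850×207×10³) + 1/(2125×69×10³) = 1.25×10⁻⁸ N⁻¹.
So P = 0.001155 / 1.25×10⁻⁸ = 92.37 kN.
σ_{steel} = P/A₁ = 92370/850 = 108.7 MPa, compressive.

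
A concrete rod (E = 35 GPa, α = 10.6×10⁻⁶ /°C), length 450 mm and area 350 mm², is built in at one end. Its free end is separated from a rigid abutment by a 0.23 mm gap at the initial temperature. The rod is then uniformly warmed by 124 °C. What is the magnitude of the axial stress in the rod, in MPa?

σ ≈ 28.1 MPa (compressive)

If the wall were absent the rod would grow by αΔT L = 10.6×10⁻⁶ × 124 × 450 = 0.5915 mm.
This exceeds the 0.23 mm gap, so the wall pushes back. The portion of expansion that must be recovered elastically is δ_free − gap = 0.5915 − 0.23 = 0.3615 mm.
So σ = E(δ_free − g)/L = 35×10³ × 0.3615/450 = 28.12 MPa.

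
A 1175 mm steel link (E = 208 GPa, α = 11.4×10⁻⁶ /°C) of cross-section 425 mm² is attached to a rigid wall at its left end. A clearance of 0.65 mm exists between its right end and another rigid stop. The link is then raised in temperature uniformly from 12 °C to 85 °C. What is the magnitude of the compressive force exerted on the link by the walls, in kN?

Unrestrained expansion: δ_free = αΔT L = 11.4×10⁻⁶ × 73 × 1175 = 0.9778 mm.
The gap closes (δ_free > 0.65 mm) and the wall then resists a further 0.9778 − 0.65 = 0.3278 mm of expansion.
So σ = E(δ_free − g)/L = 208×10³ × 0.3278/1175 = 58.03 MPa.
Force on the wall = σA = 58.03 × 425 mm² = 24.66 kN.

P ≈ 24.7 kN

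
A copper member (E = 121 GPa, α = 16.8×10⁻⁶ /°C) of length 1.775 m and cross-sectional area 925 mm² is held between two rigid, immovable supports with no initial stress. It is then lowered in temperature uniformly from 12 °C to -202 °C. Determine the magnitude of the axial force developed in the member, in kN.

P ≈ 402 kN (tensile)

The ends cannot move, so σ = EαΔT = 121×10³ × 16.8×10⁻⁶ × 214 = 435 MPa.
Then P = σA = 435 × 925 mm² = 402.4 kN, tensile.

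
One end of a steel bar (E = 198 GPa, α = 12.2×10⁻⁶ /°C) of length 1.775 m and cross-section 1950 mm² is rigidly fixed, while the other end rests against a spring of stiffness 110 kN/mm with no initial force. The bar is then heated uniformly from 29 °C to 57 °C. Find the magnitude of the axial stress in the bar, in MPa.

σ ≈ 22.7 MPa (compressive)

Free thermal expansion: δ_free = αΔT L = 12.2×10⁻⁶ × 28 × 1775 = 0.6063 mm.
With a force P in the spring, the elastic change of the bar is PL/(AE) and that of the spring is P/k; compatibility requires their sum to equal δ_free.
P [ L/(AE) + 1/k ] = δ_free → P [ 1775/(1950×198×10³) + 1/(110×10³) ] = 0.6063.
P = 0.6063 / 1.369×10⁻⁵ = 44300 N.
σ = P/A = 44300/1950 = 22.72 MPa.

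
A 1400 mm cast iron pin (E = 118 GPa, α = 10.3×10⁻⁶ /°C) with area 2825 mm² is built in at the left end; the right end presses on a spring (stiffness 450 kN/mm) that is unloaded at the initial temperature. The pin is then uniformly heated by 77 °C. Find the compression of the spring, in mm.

δ ≈ 0.384 mm

Free thermal expansion: δ_free = αΔT L = 10.3×10⁻⁶ × 77 × 1400 = 1.11 mm.
Let P be the compressive force at the spring. The pin shortens elastically by PL/(AE) and the spring compresses by P/k; together these equal δ_free.
So P = δ_free / [L/(AE) + 1/k] = 1.11 / [ 1400/(2825×118×10³) + 1/(450×10³) ].
P = 1.11 / 6.422×10⁻⁶ = 172900 N.
Spring compression = P/k = 172900/(450×10³) = 0.3842 mm.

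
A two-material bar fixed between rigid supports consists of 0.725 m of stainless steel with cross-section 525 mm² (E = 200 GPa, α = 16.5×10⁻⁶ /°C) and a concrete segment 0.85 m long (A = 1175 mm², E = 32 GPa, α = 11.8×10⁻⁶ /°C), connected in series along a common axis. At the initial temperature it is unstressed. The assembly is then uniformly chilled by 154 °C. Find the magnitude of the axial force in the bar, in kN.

P ≈ 115 kN (tensile)

If the supports were absent, the total length change would be Σ αᵢΔT Lᵢ = 16.5×10⁻⁶×154×725 + 11.8×10⁻⁶×154×850 = 3.387 mm.
The walls prevent any net length change, so an axial force P (same in every segment) develops. Compatibility: P · Σ Lᵢ/(AᵢEᵢ) = δ_free.
The series flexibility is Σ Lᵢ/(AᵢEᵢ) = 725/(525×200×10³) + 850/(1175×32×10³) = 2.951×10⁻⁵ mm/N.
So P = 3.387 / 2.951×10⁻⁵ = 114.8 kN, tensile.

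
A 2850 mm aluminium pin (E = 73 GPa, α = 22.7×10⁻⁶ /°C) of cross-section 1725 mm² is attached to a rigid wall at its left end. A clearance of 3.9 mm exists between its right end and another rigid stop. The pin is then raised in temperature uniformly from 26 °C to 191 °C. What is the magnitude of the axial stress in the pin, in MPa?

Unrestrained expansion: δ_free = αΔT L = 22.7×10⁻⁶ × 165 × 2850 = 10.67 mm.
The gap closes (δ_free > 3.9 mm) and the wall then resists a further 10.67 − 3.9 = 6.775 mm of expansion.
That suppressed elongation corresponds to σ = E·Δ/L = 73×10³ × 6.775/2850 = 173.5 MPa.

σ ≈ 174 MPa (compressive)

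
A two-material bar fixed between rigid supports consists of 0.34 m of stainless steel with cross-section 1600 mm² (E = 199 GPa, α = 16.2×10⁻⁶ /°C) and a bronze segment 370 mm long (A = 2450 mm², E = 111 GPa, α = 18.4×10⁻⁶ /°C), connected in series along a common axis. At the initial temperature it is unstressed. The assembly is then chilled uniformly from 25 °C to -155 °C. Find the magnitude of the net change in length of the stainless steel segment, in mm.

|ΔL| ≈ 0.0166 mm

Free thermal contraction of the whole bar: Σ αᵢΔT Lᵢ = 16.2×10⁻⁶×180×340 + 18.4×10⁻⁶×180×370 = 2.217 mm.
The walls prevent any net length change, so an axial force P (same in every segment) develops. Compatibility: P · Σ Lᵢ/(AᵢEᵢ) = δ_free.
Σ Lᵢ/(AᵢEᵢ) = 340/(1600×199×10³) + 370/(2450×111×10³) = 2.428×10⁻⁶ mm/N.
So P = 2.217 / 2.428×10⁻⁶ = 912.9 kN, tensile.
For the stainless steel segment, free thermal change = 16.2×10⁻⁶×180×340 = 0.9914 mm and elastic change from P = 912900×340/(1600×199×10³) = 0.9748 mm; these oppose, so the net change is 0.0166 mm (segment shortens).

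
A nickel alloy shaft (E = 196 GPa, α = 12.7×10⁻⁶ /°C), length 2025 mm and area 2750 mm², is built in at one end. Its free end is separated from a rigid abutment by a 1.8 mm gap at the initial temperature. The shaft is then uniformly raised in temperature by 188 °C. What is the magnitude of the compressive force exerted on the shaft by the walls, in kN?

P ≈ 808 kN

Free thermal elongation = αΔT L = 12.7×10⁻⁶ × 188 × 2025 = 4.835 mm.
The gap closes (δ_free > 1.8 mm) and the wall then resists a further 4.835 − 1.8 = 3.035 mm of expansion.
That suppressed elongation corresponds to σ = E·Δ/L = 196×10³ × 3.035/2025 = 293.7 MPa.
P = σA = 293.7 × 2750 = 807.8 kN.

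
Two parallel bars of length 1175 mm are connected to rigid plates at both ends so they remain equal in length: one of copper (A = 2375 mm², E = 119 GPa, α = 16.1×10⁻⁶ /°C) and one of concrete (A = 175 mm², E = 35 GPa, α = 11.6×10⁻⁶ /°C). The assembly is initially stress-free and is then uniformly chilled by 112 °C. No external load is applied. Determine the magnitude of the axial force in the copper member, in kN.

Both members must finish at the same length. With the larger α, the copper tends to over-contract; the plates restrain it, putting the copper in tension and the concrete in compression. With no external load the two internal forces are equal and opposite, magnitude P.
Setting the final lengths equal and cancelling L: (α₁ − α₂)ΔT = P/(A₁E₁) + P/(A₂E₂).
|α₁ − α₂|·ΔT = 4.5×10⁻⁶ × 112 = 0.000504.
1/(A₁E₁) + 1/(A₂E₂) = 1/(2375×119×10³) + 1/(175×35×10³) = 1.668×10⁻⁷ N⁻¹.
P = 0.000504 / 1.668×10⁻⁷ = 3022 N = 3.022 kN.

P ≈ 3.02 kN (tensile in the copper)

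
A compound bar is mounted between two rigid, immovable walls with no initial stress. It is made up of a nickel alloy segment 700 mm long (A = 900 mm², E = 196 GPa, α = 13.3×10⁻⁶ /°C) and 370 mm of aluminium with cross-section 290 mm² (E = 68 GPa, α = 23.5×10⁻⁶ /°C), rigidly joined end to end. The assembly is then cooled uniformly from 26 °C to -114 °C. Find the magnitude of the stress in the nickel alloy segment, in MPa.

Free thermal contraction of the whole bar: Σ αᵢΔT Lᵢ = 13.3×10⁻⁶×140×700 + 23.5×10⁻⁶×140×370 = 2.521 mm.
The walls prevent any net length change, so an axial force P (same in every segment) develops. Compatibility: P · Σ Lᵢ/(AᵢEᵢ) = δ_free.
Σ Lᵢ/(AᵢEᵢ) = 700/(900×196×10³) + 370/(290×68×10³) = 2.273×10⁻⁵ mm/N.
P = 2.521 / 2.273×10⁻⁵ = 110900 N = 110.9 kN, tensile.
σ_{nickel alloy} = P / A = 110900 / 900 = 123.2 MPa.

σ ≈ 123 MPa (tensile)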